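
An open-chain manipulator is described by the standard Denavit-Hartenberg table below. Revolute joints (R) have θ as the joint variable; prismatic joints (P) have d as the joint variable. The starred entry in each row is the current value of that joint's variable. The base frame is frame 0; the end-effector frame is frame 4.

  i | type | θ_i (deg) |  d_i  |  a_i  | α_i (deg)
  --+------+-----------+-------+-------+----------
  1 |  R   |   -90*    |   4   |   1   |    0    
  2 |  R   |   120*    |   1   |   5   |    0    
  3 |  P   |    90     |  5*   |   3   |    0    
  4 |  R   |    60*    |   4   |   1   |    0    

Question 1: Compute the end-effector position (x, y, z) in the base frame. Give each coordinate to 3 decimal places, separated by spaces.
1.830 4.098 14.000

after link 1: o_1 = (0.0000, -1.0000, 4.0000)
after link 2: o_2 = (4.3301, 1.5000, 5.0000)
after link 3: o_3 = (2.8301, 4.0981, 10.0000)
after link 4: o_4 = (1.8301, 4.0981, 14.0000)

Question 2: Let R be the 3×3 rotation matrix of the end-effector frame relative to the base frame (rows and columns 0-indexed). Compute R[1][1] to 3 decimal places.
End-effector y-axis (col 1 of R) = (-0.0000,-1.0000,0.0000)
R[1][1] = -1.0000

-1.000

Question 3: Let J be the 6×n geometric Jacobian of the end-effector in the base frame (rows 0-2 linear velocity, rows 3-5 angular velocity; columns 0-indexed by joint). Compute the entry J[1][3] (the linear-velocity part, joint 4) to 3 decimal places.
axis z_3 = (0.0000,0.0000,1.0000); lever o_n−o_3 = (-1.0000,0.0000,4.0000)
cross product → J_v[:, 3] = (0.0000,-1.0000,0.0000)
J_ω[:, 3] = z_3
entry J[1][3] = -1.0000

-1.000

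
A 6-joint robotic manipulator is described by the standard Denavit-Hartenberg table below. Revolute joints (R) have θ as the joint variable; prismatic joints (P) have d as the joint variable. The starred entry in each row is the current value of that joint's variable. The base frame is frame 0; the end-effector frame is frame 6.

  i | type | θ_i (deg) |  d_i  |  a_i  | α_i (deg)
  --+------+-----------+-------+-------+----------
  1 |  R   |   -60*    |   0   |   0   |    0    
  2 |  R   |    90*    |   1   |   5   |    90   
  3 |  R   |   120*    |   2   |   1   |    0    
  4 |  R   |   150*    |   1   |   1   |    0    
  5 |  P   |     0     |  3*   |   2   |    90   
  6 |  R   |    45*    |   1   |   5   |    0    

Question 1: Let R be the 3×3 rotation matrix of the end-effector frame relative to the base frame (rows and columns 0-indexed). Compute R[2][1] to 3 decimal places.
0.707

End-effector y-axis (col 1 of R) = (0.3536,-0.6124,0.7071)
R[2][1] = 0.7071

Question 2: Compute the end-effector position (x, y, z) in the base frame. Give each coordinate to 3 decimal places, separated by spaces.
7.799 -6.508 -4.670

after link 1: o_1 = (0.0000, 0.0000, 0.0000)
after link 2: o_2 = (4.3301, 2.5000, 1.0000)
after link 3: o_3 = (4.8971, 0.5179, 1.8660)
after link 4: o_4 = (5.3971, -0.3481, 0.8660)
after link 5: o_5 = (6.8971, -2.9462, -1.1340)
after link 6: o_6 = (7.7989, -6.5080, -4.6695)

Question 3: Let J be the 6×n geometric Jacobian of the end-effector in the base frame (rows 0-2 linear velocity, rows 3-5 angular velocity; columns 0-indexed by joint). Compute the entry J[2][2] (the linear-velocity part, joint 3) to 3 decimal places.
axis z_2 = (0.5000,-0.8660,0.0000); lever o_n−o_2 = (3.4687,-9.0080,-5.6695)
cross product → J_v[:, 2] = (4.9099,2.8348,-1.5000)
J_ω[:, 2] = z_2
entry J[2][2] = -1.5000

-1.500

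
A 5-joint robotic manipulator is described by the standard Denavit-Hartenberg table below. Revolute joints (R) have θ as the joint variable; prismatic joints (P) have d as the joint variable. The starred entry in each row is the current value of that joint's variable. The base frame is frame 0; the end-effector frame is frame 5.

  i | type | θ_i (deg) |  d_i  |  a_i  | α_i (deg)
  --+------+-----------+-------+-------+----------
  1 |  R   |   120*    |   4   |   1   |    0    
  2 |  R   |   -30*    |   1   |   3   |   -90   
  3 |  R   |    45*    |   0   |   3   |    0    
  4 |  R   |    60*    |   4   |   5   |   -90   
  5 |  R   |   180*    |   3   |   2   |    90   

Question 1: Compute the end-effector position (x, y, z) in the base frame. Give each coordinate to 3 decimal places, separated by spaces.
after link 1: o_1 = (-0.5000, 0.8660, 4.0000)
after link 2: o_2 = (-0.5000, 3.8660, 5.0000)
after link 3: o_3 = (-0.5000, 5.9873, 2.8787)
after link 4: o_4 = (-4.5000, 4.6933, -1.9509)
after link 5: o_5 = (-4.5000, 2.3131, 0.7574)

-4.500 2.313 0.757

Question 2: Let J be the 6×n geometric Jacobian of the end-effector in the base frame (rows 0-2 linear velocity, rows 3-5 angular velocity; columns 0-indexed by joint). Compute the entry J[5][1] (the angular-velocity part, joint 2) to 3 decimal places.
1.000

axis z_1 = (0.0000,0.0000,1.0000); lever o_n−o_1 = (-4.0000,1.4471,-3.2426)
cross product → J_v[:, 1] = (-1.4471,-4.0000,0.0000)
J_ω[:, 1] = z_1
entry J[5][1] = 1.0000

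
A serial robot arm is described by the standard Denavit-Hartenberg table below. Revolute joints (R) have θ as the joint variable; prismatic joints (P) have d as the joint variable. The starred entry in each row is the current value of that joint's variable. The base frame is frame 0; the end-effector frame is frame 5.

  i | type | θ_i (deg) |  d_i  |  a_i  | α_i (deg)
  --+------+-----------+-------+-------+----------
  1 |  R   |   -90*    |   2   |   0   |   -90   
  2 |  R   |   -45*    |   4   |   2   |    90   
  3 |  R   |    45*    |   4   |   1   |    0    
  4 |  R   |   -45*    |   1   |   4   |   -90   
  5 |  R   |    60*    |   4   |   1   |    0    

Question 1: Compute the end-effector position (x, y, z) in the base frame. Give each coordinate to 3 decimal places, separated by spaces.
8.707 -2.173 10.019

after link 1: o_1 = (0.0000, 0.0000, 2.0000)
after link 2: o_2 = (4.0000, -1.4142, 3.4142)
after link 3: o_3 = (4.7071, 0.9142, 6.7426)
after link 4: o_4 = (4.7071, -1.2071, 10.2782)
after link 5: o_5 = (8.7071, -2.1730, 10.0194)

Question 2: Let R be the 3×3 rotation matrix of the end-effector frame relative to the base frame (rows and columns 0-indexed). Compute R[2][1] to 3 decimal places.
End-effector y-axis (col 1 of R) = (0.0000,0.2588,-0.9659)
R[2][1] = -0.9659

-0.966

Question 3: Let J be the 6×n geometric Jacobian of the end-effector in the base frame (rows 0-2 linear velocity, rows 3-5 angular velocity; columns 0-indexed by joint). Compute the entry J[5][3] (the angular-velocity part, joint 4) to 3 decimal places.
axis z_3 = (-0.0000,0.7071,0.7071); lever o_n−o_3 = (4.0000,-3.0872,3.2767)
cross product → J_v[:, 3] = (4.5000,2.8284,-2.8284)
J_ω[:, 3] = z_3
entry J[5][3] = 0.7071

0.707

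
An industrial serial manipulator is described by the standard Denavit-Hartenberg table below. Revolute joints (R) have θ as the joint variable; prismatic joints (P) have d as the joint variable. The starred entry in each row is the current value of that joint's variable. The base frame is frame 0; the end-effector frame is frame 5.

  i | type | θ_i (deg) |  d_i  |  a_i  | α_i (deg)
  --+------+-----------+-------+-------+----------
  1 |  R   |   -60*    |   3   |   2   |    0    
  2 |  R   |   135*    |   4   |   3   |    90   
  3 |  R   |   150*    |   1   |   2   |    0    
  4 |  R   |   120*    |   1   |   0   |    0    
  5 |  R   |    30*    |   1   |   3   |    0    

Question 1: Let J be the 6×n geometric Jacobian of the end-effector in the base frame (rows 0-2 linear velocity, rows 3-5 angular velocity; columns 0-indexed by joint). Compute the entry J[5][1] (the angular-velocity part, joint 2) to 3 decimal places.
axis z_1 = (0.0000,0.0000,1.0000); lever o_n−o_1 = (3.6142,1.8972,2.4019)
cross product → J_v[:, 1] = (-1.8972,3.6142,0.0000)
J_ω[:, 1] = z_1
entry J[5][1] = 1.0000

1.000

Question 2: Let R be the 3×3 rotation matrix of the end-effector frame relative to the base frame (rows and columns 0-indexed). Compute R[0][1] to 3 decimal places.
0.224

End-effector y-axis (col 1 of R) = (0.2241,0.8365,0.5000)
R[0][1] = 0.2241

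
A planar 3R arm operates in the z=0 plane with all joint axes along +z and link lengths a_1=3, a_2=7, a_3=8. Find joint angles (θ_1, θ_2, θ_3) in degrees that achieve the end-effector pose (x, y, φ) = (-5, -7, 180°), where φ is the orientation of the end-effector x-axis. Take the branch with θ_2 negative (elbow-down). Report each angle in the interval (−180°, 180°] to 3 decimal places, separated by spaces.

0.000 -90.000 -90.000

wrist centre = target − a_3·(cos φ, sin φ) = (3.0000, -7.0000)
cos θ_2 = (58.0000−3²−7²)/(2·3·7) = 0.0000; θ_2 = -90.0000° (elbow-down)
β = atan2(-7.0000,3.0000) = -66.8014°; ψ = atan2(-7.0000,3.0000) = -66.8014°
θ_1 = β − ψ = -0.0000°
θ_3 = φ − θ_1 − θ_2 = -90.0000° (wrapped to (-180°,180°])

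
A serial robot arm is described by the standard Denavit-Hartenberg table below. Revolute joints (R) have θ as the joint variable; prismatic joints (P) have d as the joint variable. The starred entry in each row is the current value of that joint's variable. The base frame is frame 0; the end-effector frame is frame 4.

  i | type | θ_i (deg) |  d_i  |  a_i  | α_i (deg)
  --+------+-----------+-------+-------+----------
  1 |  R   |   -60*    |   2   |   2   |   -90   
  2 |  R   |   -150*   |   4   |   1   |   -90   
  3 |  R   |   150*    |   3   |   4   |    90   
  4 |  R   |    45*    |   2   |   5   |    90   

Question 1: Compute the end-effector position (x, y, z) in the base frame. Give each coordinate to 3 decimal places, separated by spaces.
3.295 -8.706 5.397

after link 1: o_1 = (1.0000, -1.7321, 2.0000)
after link 2: o_2 = (4.0311, 1.0179, 2.5000)
after link 3: o_3 = (4.5490, -3.8792, 3.3660)
after link 4: o_4 = (3.2948, -8.7064, 5.3970)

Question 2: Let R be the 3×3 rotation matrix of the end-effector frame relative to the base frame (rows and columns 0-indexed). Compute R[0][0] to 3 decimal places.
0.136

End-effector x-axis (col 0 of R) = (0.1358,-0.9422,0.3062)
R[0][0] = 0.1358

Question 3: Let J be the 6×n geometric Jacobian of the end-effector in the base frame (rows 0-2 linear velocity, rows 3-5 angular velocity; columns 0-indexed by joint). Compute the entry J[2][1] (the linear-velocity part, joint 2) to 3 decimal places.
axis z_1 = (0.8660,0.5000,0.0000); lever o_n−o_1 = (2.2948,-6.9744,3.3970)
cross product → J_v[:, 1] = (1.6985,-2.9419,-7.1874)
J_ω[:, 1] = z_1
entry J[2][1] = -7.1874

-7.187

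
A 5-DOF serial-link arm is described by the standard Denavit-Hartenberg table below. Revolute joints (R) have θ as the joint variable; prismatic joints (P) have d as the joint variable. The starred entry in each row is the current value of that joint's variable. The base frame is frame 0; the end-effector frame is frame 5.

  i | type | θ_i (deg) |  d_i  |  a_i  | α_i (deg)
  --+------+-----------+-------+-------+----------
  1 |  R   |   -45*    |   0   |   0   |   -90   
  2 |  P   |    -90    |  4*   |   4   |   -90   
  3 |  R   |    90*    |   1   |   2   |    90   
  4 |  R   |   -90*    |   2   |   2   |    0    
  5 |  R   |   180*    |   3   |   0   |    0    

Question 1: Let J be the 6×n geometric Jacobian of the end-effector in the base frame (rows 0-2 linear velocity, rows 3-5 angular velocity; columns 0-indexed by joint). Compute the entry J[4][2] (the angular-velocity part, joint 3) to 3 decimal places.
-0.707

axis z_2 = (0.7071,-0.7071,-0.0000); lever o_n−o_2 = (-2.1213,-0.7071,5.0000)
cross product → J_v[:, 2] = (-3.5355,-3.5355,-2.0000)
J_ω[:, 2] = z_2
entry J[4][2] = -0.7071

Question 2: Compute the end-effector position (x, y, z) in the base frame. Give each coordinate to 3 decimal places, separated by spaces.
after link 1: o_1 = (0.0000, 0.0000, 0.0000)
after link 2: o_2 = (2.8284, 2.8284, 4.0000)
after link 3: o_3 = (2.1213, 0.7071, 4.0000)
after link 4: o_4 = (0.7071, 2.1213, 6.0000)
after link 5: o_5 = (0.7071, 2.1213, 9.0000)

0.707 2.121 9.000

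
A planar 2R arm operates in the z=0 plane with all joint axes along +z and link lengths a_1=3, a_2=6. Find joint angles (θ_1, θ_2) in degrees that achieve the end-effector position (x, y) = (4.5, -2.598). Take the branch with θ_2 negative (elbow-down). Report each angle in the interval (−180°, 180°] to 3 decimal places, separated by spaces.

60.001 -120.001

cos θ_2 = (26.9996−3²−6²)/(2·3·6) = -0.5000; θ_2 = -120.0007° (elbow-down)
β = atan2(-2.5980,4.5000) = -29.9993°; ψ = atan2(-5.1961,-0.0001) = -90.0007°
θ_1 = β − ψ = 60.0015°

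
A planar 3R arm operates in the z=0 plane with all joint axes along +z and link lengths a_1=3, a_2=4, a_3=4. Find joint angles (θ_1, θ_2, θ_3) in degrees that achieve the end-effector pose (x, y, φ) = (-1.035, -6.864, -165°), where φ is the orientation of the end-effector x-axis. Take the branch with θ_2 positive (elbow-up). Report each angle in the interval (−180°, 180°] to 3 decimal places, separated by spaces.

wrist centre = target − a_3·(cos φ, sin φ) = (2.8287, -5.8287)
cos θ_2 = (41.9756−3²−4²)/(2·3·4) = 0.7073; θ_2 = 44.9830° (elbow-up)
β = atan2(-5.8287,2.8287) = -64.1125°; ψ = atan2(2.8276,5.8293) = 25.8765°
θ_1 = β − ψ = -89.9891°
θ_3 = φ − θ_1 − θ_2 = -119.9940° (wrapped to (-180°,180°])

-89.989 44.983 -119.994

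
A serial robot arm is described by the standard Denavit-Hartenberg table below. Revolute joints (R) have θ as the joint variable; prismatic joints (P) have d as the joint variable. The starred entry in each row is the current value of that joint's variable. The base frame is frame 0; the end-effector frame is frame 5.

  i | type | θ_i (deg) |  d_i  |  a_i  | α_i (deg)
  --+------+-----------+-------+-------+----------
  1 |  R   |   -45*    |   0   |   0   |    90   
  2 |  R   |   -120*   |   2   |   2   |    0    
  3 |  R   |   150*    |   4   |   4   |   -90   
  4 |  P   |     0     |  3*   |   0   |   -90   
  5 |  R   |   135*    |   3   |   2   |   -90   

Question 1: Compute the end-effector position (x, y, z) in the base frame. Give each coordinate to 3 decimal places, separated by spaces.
-1.806 -2.437 0.934

after link 1: o_1 = (0.0000, 0.0000, 0.0000)
after link 2: o_2 = (-2.1213, -0.7071, -1.7321)
after link 3: o_3 = (-2.5003, -5.9850, 0.2679)
after link 4: o_4 = (-3.5609, -4.9244, 2.8660)
after link 5: o_5 = (-1.8056, -2.4370, 0.9342)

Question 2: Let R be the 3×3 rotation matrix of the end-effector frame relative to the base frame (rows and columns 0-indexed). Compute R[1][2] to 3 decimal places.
0.683

End-effector z-axis (col 2 of R) = (-0.6830,0.6830,0.2588)
R[1][2] = 0.6830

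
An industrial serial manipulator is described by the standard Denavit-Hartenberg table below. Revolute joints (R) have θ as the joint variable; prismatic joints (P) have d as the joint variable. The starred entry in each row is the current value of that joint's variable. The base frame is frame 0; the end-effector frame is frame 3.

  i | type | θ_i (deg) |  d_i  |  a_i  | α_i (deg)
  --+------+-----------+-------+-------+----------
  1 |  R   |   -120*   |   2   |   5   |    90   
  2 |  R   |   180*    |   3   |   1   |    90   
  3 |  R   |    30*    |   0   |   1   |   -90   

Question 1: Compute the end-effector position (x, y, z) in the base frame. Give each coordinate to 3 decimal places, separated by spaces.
after link 1: o_1 = (-2.5000, -4.3301, 2.0000)
after link 2: o_2 = (-4.5981, -1.9641, 2.0000)
after link 3: o_3 = (-4.5981, -0.9641, 2.0000)

-4.598 -0.964 2.000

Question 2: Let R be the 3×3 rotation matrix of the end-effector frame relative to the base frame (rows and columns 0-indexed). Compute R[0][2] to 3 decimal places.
-1.000

End-effector z-axis (col 2 of R) = (-1.0000,-0.0000,0.0000)
R[0][2] = -1.0000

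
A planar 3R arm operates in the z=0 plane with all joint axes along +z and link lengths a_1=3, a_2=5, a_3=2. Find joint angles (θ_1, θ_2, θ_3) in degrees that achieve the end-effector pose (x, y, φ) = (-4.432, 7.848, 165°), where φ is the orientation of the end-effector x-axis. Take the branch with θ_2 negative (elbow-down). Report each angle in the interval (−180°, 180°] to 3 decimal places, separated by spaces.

127.655 -29.984 67.329

wrist centre = target − a_3·(cos φ, sin φ) = (-2.5001, 7.3304)
cos θ_2 = (59.9849−3²−5²)/(2·3·5) = 0.8662; θ_2 = -29.9840° (elbow-down)
β = atan2(7.3304,-2.5001) = 108.8328°; ψ = atan2(-2.4988,7.3308) = -18.8222°
θ_1 = β − ψ = 127.6551°
θ_3 = φ − θ_1 − θ_2 = 67.3289° (wrapped to (-180°,180°])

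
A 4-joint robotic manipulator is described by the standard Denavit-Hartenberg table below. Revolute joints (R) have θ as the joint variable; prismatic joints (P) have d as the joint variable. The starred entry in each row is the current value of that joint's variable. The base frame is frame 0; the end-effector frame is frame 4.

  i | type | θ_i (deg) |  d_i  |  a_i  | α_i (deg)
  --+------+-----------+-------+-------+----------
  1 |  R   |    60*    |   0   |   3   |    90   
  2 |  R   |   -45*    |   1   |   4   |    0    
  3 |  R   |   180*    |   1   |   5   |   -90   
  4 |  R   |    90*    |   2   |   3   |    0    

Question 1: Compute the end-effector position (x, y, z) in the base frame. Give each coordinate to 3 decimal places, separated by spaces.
-0.427 1.261 -0.707

after link 1: o_1 = (1.5000, 2.5981, 0.0000)
after link 2: o_2 = (3.7802, 4.5476, -2.8284)
after link 3: o_3 = (2.8785, 0.9857, 0.7071)
after link 4: o_4 = (-0.4267, 1.2610, -0.7071)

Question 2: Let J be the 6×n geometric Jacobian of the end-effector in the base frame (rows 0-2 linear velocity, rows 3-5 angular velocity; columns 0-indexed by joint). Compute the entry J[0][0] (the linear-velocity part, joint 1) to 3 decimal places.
-1.261

axis z_0 = ẑ; lever o_n−o_0 = (-0.4267,1.2610,-0.7071)
cross product → J_v[:, 0] = (-1.2610,-0.4267,0.0000)
J_ω[:, 0] = z_0
entry J[0][0] = -1.2610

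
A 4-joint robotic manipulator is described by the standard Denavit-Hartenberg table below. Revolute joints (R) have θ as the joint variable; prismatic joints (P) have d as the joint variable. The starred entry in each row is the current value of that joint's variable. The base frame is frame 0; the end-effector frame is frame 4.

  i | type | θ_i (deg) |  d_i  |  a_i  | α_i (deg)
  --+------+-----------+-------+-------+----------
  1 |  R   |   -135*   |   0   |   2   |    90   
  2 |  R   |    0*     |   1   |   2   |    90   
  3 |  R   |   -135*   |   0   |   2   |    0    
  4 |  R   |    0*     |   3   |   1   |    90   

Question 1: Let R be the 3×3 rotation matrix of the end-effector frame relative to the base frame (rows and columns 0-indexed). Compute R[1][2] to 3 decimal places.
End-effector z-axis (col 2 of R) = (-0.0000,1.0000,0.0000)
R[1][2] = 1.0000

1.000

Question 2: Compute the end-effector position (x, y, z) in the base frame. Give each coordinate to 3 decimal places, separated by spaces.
-0.536 -2.121 -3.000

after link 1: o_1 = (-1.4142, -1.4142, 0.0000)
after link 2: o_2 = (-3.5355, -2.1213, 0.0000)
after link 3: o_3 = (-1.5355, -2.1213, -0.0000)
after link 4: o_4 = (-0.5355, -2.1213, -3.0000)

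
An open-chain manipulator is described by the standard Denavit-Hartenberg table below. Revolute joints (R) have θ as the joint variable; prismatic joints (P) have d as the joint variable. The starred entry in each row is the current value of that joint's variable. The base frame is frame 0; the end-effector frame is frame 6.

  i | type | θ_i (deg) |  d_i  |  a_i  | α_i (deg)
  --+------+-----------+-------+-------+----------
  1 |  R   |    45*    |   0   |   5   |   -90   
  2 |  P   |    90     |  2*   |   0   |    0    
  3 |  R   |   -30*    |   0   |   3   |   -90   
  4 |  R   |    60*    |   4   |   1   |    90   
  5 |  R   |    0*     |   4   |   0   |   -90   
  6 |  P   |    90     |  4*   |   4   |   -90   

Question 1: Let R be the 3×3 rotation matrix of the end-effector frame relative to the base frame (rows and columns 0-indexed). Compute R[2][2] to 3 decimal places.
End-effector z-axis (col 2 of R) = (-0.7891,0.4356,0.4330)
R[2][2] = 0.4330

0.433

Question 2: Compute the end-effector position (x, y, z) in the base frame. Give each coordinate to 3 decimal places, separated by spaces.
-0.928 0.676 -7.031

after link 1: o_1 = (3.5355, 3.5355, 0.0000)
after link 2: o_2 = (2.1213, 4.9497, 0.0000)
after link 3: o_3 = (3.1820, 6.0104, -2.5981)
after link 4: o_4 = (1.5216, 3.1253, -5.0311)
after link 5: o_5 = (1.3322, 5.7643, -8.0311)
after link 6: o_6 = (-0.9278, 0.6758, -7.0311)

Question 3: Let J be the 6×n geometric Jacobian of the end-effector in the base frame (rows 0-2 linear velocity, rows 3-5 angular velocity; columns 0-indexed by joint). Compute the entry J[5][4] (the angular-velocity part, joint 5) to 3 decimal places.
axis z_4 = (-0.0474,0.6597,-0.7500); lever o_n−o_4 = (-2.4495,-2.4495,-2.0000)
cross product → J_v[:, 4] = (-3.1566,1.7424,1.7321)
J_ω[:, 4] = z_4
entry J[5][4] = -0.7500

-0.750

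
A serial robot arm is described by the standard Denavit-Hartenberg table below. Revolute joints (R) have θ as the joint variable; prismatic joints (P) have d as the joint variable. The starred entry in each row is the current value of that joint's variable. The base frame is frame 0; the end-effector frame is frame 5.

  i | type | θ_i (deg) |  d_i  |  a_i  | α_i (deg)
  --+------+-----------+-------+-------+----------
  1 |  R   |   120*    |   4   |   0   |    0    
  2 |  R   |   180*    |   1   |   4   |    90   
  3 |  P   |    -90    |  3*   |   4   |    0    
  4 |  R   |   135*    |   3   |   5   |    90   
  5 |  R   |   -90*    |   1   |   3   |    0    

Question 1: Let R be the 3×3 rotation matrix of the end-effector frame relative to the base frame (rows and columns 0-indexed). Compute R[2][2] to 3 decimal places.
End-effector z-axis (col 2 of R) = (0.3536,-0.6124,-0.7071)
R[2][2] = -0.7071

-0.707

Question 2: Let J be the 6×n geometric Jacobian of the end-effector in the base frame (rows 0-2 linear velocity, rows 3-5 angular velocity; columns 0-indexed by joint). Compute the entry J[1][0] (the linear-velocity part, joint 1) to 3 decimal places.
axis z_0 = ẑ; lever o_n−o_0 = (1.5232,-8.6383,3.8284)
cross product → J_v[:, 0] = (8.6383,1.5232,-0.0000)
J_ω[:, 0] = z_0
entry J[1][0] = 1.5232

1.523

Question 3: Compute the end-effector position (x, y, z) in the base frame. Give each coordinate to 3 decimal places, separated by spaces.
after link 1: o_1 = (0.0000, 0.0000, 4.0000)
after link 2: o_2 = (2.0000, -3.4641, 5.0000)
after link 3: o_3 = (-0.5981, -4.9641, 1.0000)
after link 4: o_4 = (-1.4284, -9.5260, 4.5355)
after link 5: o_5 = (1.5232, -8.6383, 3.8284)

1.523 -8.638 3.828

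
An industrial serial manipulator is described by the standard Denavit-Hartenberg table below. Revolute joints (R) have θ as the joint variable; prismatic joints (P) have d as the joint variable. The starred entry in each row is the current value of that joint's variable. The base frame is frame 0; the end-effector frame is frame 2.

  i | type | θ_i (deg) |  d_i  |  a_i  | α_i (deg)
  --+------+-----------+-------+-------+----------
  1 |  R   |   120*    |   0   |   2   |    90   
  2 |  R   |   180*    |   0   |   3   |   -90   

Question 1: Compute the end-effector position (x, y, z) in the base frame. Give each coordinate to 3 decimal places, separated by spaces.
after link 1: o_1 = (-1.0000, 1.7321, 0.0000)
after link 2: o_2 = (0.5000, -0.8660, 0.0000)

0.500 -0.866 0.000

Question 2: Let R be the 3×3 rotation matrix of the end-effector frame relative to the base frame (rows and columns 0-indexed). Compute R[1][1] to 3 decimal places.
-0.500

End-effector y-axis (col 1 of R) = (-0.8660,-0.5000,-0.0000)
R[1][1] = -0.5000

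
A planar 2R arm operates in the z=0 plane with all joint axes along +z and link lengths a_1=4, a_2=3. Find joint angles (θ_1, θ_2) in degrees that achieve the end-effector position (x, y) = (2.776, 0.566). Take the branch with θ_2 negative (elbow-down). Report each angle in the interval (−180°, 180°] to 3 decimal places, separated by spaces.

59.996 -135.010

cos θ_2 = (8.0265−4²−3²)/(2·4·3) = -0.7072; θ_2 = -135.0098° (elbow-down)
β = atan2(0.5660,2.7760) = 11.5241°; ψ = atan2(-2.1210,1.8783) = -48.4719°
θ_1 = β − ψ = 59.9961°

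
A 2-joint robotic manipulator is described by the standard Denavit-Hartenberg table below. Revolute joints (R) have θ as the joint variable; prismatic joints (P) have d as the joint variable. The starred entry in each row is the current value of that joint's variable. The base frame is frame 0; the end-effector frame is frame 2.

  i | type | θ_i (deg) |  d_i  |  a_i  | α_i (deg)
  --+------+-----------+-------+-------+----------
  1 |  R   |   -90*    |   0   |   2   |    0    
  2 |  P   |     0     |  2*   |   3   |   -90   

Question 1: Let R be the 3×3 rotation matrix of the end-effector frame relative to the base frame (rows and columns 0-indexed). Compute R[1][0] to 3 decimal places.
End-effector x-axis (col 0 of R) = (0.0000,-1.0000,0.0000)
R[1][0] = -1.0000

-1.000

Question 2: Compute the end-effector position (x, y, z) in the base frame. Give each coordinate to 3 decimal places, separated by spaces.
0.000 -5.000 2.000

after link 1: o_1 = (0.0000, -2.0000, 0.0000)
after link 2: o_2 = (0.0000, -5.0000, 2.0000)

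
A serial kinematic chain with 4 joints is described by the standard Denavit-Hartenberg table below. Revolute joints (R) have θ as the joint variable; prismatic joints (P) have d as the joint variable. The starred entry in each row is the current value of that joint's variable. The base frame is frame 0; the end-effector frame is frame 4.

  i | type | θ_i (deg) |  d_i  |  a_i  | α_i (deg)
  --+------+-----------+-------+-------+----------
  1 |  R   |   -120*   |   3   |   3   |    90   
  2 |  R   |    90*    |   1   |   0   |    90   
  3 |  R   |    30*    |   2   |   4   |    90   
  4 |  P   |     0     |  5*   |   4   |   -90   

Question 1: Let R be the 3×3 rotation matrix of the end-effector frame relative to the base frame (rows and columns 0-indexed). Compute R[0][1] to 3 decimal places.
-0.750

End-effector y-axis (col 1 of R) = (-0.7500,0.4330,-0.5000)
R[0][1] = -0.7500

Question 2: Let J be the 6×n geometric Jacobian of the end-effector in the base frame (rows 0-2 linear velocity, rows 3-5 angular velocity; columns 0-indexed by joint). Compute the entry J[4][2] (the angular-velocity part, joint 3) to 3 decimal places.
-0.866

axis z_2 = (-0.5000,-0.8660,-0.0000); lever o_n−o_2 = (-0.7141,-1.8971,9.4282)
cross product → J_v[:, 2] = (-8.1651,4.7141,0.3301)
J_ω[:, 2] = z_2
entry J[4][2] = -0.8660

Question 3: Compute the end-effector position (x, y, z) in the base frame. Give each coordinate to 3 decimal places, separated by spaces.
-3.080 -3.995 12.428

after link 1: o_1 = (-1.5000, -2.5981, 3.0000)
after link 2: o_2 = (-2.3660, -2.0981, 3.0000)
after link 3: o_3 = (-5.0981, -2.8301, 6.4641)
after link 4: o_4 = (-3.0801, -3.9952, 12.4282)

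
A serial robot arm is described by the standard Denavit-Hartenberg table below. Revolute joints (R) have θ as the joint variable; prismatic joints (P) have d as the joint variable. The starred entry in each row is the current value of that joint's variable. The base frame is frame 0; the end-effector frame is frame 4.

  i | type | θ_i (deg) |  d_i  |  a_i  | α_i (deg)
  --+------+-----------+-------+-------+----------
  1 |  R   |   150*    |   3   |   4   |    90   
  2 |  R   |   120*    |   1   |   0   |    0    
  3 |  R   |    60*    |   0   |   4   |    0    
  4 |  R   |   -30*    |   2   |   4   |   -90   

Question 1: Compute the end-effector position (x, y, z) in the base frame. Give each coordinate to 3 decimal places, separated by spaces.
after link 1: o_1 = (-3.4641, 2.0000, 3.0000)
after link 2: o_2 = (-2.9641, 2.8660, 3.0000)
after link 3: o_3 = (0.5000, 0.8660, 3.0000)
after link 4: o_4 = (4.5000, 0.8660, 5.0000)

4.500 0.866 5.000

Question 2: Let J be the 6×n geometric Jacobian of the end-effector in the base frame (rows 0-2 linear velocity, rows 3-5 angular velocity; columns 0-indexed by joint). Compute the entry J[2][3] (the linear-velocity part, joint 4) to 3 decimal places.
-3.464

axis z_3 = (0.5000,0.8660,0.0000); lever o_n−o_3 = (4.0000,0.0000,2.0000)
cross product → J_v[:, 3] = (1.7321,-1.0000,-3.4641)
J_ω[:, 3] = z_3
entry J[2][3] = -3.4641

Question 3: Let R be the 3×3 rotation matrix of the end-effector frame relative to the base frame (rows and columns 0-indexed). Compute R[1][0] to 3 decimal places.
-0.433

End-effector x-axis (col 0 of R) = (0.7500,-0.4330,0.5000)
R[1][0] = -0.4330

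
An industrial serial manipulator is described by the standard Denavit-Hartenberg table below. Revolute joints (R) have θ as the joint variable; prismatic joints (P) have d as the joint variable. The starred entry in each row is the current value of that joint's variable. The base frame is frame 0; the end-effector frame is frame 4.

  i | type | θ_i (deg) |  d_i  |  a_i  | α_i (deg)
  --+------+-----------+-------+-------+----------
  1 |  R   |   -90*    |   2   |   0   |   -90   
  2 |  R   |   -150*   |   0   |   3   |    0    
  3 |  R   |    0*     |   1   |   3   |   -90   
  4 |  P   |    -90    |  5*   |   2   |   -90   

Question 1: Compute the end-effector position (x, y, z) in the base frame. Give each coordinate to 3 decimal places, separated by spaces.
3.000 2.696 9.330

after link 1: o_1 = (0.0000, 0.0000, 2.0000)
after link 2: o_2 = (-0.0000, 2.5981, 3.5000)
after link 3: o_3 = (1.0000, 5.1962, 5.0000)
after link 4: o_4 = (3.0000, 2.6962, 9.3301)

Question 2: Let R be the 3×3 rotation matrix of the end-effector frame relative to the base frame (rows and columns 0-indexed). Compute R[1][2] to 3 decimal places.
End-effector z-axis (col 2 of R) = (-0.0000,0.8660,0.5000)
R[1][2] = 0.8660

0.866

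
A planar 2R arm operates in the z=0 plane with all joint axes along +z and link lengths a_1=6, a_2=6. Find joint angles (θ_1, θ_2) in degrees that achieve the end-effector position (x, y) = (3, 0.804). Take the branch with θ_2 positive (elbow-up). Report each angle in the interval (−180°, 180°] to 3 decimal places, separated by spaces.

-59.997 150.000

cos θ_2 = (9.6464−6²−6²)/(2·6·6) = -0.8660; θ_2 = 149.9996° (elbow-up)
β = atan2(0.8040,3.0000) = 15.0027°; ψ = atan2(3.0000,0.8039) = 74.9998°
θ_1 = β − ψ = -59.9971°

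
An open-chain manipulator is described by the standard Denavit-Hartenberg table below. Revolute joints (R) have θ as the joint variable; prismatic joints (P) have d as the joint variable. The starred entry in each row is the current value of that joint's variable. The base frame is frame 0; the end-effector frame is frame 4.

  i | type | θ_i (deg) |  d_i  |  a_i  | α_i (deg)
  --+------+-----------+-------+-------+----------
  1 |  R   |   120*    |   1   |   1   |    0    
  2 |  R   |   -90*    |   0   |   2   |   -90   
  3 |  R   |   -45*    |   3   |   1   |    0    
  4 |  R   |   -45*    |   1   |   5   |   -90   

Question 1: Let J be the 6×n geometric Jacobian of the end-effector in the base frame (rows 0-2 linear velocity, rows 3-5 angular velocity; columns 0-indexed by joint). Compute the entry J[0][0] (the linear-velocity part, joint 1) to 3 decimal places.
axis z_0 = ẑ; lever o_n−o_0 = (-0.1556,5.6837,6.7071)
cross product → J_v[:, 0] = (-5.6837,-0.1556,0.0000)
J_ω[:, 0] = z_0
entry J[0][0] = -5.6837

-5.684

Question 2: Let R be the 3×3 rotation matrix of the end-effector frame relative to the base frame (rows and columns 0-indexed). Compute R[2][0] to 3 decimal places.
1.000

End-effector x-axis (col 0 of R) = (0.0000,0.0000,1.0000)
R[2][0] = 1.0000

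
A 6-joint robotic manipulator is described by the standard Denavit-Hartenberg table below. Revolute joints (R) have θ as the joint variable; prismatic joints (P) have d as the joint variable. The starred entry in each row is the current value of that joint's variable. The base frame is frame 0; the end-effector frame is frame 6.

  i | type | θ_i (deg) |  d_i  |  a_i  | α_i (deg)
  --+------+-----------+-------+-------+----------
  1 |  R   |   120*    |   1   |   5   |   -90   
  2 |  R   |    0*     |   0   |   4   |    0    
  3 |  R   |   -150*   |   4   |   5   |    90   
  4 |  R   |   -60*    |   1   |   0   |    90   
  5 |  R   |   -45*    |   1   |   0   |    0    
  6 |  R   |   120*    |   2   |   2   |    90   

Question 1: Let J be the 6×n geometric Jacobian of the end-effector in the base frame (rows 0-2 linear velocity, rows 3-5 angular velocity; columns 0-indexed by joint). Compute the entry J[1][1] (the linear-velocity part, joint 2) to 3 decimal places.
-1.047

axis z_1 = (-0.8660,-0.5000,0.0000); lever o_n−o_1 = (-1.8917,-0.8268,-1.2087)
cross product → J_v[:, 1] = (0.6043,-1.0468,-0.2298)
J_ω[:, 1] = z_1
entry J[1][1] = -1.0468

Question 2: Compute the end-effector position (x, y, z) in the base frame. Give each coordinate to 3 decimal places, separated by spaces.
-4.392 3.503 -0.209

after link 1: o_1 = (-2.5000, 4.3301, 1.0000)
after link 2: o_2 = (-4.5000, 7.7942, 1.0000)
after link 3: o_3 = (-5.7990, 2.0442, 3.5000)
after link 4: o_4 = (-5.5490, 1.6112, 2.6340)
after link 5: o_5 = (-5.4910, 2.5107, 2.2010)
after link 6: o_6 = (-4.3917, 3.5033, -0.2087)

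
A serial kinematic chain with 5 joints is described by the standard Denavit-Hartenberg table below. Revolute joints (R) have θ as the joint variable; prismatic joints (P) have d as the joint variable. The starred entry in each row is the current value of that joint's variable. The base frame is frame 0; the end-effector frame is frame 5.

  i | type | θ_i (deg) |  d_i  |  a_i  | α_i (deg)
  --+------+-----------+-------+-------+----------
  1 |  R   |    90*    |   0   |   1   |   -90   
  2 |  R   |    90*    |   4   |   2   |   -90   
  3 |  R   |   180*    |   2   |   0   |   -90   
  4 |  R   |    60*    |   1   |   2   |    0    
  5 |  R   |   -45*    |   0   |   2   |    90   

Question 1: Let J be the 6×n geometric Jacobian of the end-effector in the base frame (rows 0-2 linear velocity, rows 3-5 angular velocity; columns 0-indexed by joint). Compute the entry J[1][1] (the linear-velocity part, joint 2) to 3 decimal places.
0.932

axis z_1 = (-1.0000,0.0000,0.0000); lever o_n−o_1 = (-5.0000,0.2497,0.9319)
cross product → J_v[:, 1] = (0.0000,0.9319,-0.2497)
J_ω[:, 1] = z_1
entry J[1][1] = 0.9319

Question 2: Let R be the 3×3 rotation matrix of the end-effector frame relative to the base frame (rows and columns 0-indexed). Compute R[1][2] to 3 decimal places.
-0.966

End-effector z-axis (col 2 of R) = (-0.0000,-0.9659,0.2588)
R[1][2] = -0.9659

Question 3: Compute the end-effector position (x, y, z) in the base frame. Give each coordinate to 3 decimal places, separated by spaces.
-5.000 1.250 0.932

after link 1: o_1 = (0.0000, 1.0000, 0.0000)
after link 2: o_2 = (-4.0000, 1.0000, -2.0000)
after link 3: o_3 = (-4.0000, -1.0000, -2.0000)
after link 4: o_4 = (-5.0000, 0.7321, -1.0000)
after link 5: o_5 = (-5.0000, 1.2497, 0.9319)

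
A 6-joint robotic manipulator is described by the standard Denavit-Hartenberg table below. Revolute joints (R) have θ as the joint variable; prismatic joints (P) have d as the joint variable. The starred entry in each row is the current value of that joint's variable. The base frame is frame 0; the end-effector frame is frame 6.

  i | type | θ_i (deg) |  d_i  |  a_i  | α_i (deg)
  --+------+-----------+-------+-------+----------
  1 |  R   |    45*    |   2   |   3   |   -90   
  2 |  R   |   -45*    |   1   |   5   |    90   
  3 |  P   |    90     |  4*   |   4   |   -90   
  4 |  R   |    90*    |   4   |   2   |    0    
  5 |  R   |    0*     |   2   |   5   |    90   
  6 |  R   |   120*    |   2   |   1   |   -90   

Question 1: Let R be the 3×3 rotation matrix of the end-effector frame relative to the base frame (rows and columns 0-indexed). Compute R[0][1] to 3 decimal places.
0.707

End-effector y-axis (col 1 of R) = (0.7071,-0.7071,-0.0000)
R[0][1] = 0.7071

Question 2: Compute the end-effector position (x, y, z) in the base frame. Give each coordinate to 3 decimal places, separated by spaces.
-2.511 7.388 -1.087

after link 1: o_1 = (2.1213, 2.1213, 2.0000)
after link 2: o_2 = (3.9142, 5.3284, 5.5355)
after link 3: o_3 = (-0.9142, 6.1569, 8.3640)
after link 4: o_4 = (-1.9142, 5.1569, 4.1213)
after link 5: o_5 = (-0.4142, 6.6569, -0.8284)
after link 6: o_6 = (-2.5114, 7.3881, -1.0872)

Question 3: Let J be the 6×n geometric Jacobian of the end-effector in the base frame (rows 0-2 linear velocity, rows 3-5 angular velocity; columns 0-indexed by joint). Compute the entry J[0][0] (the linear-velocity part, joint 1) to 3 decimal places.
axis z_0 = ẑ; lever o_n−o_0 = (-2.5114,7.3881,-1.0872)
cross product → J_v[:, 0] = (-7.3881,-2.5114,0.0000)
J_ω[:, 0] = z_0
entry J[0][0] = -7.3881

-7.388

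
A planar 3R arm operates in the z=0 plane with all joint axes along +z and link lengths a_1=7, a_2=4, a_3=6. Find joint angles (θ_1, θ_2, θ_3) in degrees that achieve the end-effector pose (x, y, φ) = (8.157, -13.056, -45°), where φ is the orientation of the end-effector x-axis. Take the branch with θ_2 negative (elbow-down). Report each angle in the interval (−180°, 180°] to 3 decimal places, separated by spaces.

-44.999 -60.003 60.002

wrist centre = target − a_3·(cos φ, sin φ) = (3.9144, -8.8134)
cos θ_2 = (92.9975−7²−4²)/(2·7·4) = 0.5000; θ_2 = -60.0029° (elbow-down)
β = atan2(-8.8134,3.9144) = -66.0521°; ψ = atan2(-3.4642,8.9998) = -21.0527°
θ_1 = β − ψ = -44.9994°
θ_3 = φ − θ_1 − θ_2 = 60.0024° (wrapped to (-180°,180°])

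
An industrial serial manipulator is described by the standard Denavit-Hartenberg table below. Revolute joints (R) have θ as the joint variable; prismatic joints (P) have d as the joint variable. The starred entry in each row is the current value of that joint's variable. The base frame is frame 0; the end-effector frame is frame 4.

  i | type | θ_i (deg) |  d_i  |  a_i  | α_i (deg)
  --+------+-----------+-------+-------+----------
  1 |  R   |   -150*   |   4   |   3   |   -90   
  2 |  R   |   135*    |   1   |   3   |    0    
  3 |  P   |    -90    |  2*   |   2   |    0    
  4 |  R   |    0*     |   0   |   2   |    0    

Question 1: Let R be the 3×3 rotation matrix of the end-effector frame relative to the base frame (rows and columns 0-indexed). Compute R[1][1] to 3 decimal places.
0.354

End-effector y-axis (col 1 of R) = (0.6124,0.3536,-0.7071)
R[1][1] = 0.3536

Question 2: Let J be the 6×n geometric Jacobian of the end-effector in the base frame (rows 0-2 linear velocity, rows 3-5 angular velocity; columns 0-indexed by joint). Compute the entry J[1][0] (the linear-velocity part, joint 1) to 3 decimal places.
-1.710

axis z_0 = ẑ; lever o_n−o_0 = (-1.7104,-4.4516,-0.9497)
cross product → J_v[:, 0] = (4.4516,-1.7104,0.0000)
J_ω[:, 0] = z_0
entry J[1][0] = -1.7104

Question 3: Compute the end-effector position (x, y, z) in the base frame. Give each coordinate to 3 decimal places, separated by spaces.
-1.710 -4.452 -0.950

after link 1: o_1 = (-2.5981, -1.5000, 4.0000)
after link 2: o_2 = (-0.2610, -1.3054, 1.8787)
after link 3: o_3 = (-0.4857, -3.7445, 0.4645)
after link 4: o_4 = (-1.7104, -4.4516, -0.9497)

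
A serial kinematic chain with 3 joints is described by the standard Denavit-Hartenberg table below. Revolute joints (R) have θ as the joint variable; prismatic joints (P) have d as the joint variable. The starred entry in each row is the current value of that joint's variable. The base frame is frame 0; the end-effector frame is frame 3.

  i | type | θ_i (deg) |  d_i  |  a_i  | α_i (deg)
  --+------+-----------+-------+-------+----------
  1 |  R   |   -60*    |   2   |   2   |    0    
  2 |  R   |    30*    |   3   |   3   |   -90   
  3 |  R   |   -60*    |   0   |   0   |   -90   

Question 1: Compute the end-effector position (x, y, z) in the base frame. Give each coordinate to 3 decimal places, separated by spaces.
after link 1: o_1 = (1.0000, -1.7321, 2.0000)
after link 2: o_2 = (3.5981, -3.2321, 5.0000)
after link 3: o_3 = (3.5981, -3.2321, 5.0000)

3.598 -3.232 5.000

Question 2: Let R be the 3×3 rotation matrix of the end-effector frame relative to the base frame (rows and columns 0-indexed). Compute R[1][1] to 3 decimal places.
-0.866

End-effector y-axis (col 1 of R) = (-0.5000,-0.8660,-0.0000)
R[1][1] = -0.8660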